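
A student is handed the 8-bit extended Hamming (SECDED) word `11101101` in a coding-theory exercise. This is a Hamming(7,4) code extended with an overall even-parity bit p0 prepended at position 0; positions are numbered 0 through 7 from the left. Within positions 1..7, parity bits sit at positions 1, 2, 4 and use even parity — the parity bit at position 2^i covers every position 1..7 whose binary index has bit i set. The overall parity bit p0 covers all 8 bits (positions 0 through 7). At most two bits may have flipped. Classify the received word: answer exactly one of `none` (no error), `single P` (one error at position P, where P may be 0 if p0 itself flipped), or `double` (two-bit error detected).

s1: b1⊕b3⊕b5⊕b7 = 1⊕0⊕1⊕1 = 1
s2: b2⊕b3⊕b6⊕b7 = 1⊕0⊕0⊕1 = 0
s4: b4⊕b5⊕b6⊕b7 = 1⊕1⊕0⊕1 = 1
Syndrome (s4...s1) = 101 → position 5.
Overall parity (XOR of all 8 bits, including p0): 1⊕1⊕1⊕0⊕1⊕1⊕0⊕1 = 0
Overall=0, syndrome position=5 → double-bit error detected (uncorrectable).

double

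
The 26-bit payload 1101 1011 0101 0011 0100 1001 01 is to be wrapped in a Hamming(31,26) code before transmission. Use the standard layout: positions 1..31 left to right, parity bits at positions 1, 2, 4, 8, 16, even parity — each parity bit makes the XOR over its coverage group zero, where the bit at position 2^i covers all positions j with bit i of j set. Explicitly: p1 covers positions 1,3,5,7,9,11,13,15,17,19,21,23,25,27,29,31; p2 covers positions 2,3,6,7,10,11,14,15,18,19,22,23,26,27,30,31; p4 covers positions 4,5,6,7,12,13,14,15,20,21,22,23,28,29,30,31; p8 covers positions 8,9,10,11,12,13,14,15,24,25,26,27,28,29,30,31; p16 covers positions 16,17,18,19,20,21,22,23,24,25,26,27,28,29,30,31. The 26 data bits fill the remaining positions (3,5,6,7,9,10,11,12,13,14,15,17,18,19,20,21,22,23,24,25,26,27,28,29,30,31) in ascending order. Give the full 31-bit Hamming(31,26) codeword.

0111101110110101100110100100101

Place data bits at non-power-of-two positions: b3=1, b5=1, b6=0, b7=1, b9=1, b10=0, b11=1, b12=1, b13=0, b14=1, b15=0, b17=1, b18=0, b19=0, b20=1, b21=1, b22=0, b23=1, b24=0, b25=0, b26=1, b27=0, b28=0, b29=1, b30=0, b31=1.
p1 = XOR of data positions {3,5,7,9,11,13,15,17,19,21,23,25,27,29,31} = 1⊕1⊕1⊕1⊕1⊕0⊕0⊕1⊕0⊕1⊕1⊕0⊕0⊕1⊕1 = 0
p2 = XOR of data positions {3,6,7,10,11,14,15,18,19,22,23,26,27,30,31} = 1⊕0⊕1⊕0⊕1⊕1⊕0⊕0⊕0⊕0⊕1⊕1⊕0⊕0⊕1 = 1
p4 = XOR of data positions {5,6,7,12,13,14,15,20,21,22,23,28,29,30,31} = 1⊕0⊕1⊕1⊕0⊕1⊕0⊕1⊕1⊕0⊕1⊕0⊕1⊕0⊕1 = 1
p8 = XOR of data positions {9,10,11,12,13,14,15,24,25,26,27,28,29,30,31} = 1⊕0⊕1⊕1⊕0⊕1⊕0⊕0⊕0⊕1⊕0⊕0⊕1⊕0⊕1 = 1
p16 = XOR of data positions {17,18,19,20,21,22,23,24,25,26,27,28,29,30,31} = 1⊕0⊕0⊕1⊕1⊕0⊕1⊕0⊕0⊕1⊕0⊕0⊕1⊕0⊕1 = 1
Codeword b1..b31 = 0111101110110101100110100100101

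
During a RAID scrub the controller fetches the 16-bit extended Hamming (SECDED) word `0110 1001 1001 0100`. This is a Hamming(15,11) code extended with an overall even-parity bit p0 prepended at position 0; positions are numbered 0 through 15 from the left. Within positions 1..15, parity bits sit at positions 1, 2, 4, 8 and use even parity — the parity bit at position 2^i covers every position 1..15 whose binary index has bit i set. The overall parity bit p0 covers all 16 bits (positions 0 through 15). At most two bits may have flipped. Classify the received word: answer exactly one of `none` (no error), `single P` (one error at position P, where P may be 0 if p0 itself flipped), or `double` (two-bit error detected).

single 14

s1: b1⊕b3⊕b5⊕b7⊕b9⊕b11⊕b13⊕b15 = 1⊕0⊕0⊕1⊕0⊕1⊕1⊕0 = 0
s2: b2⊕b3⊕b6⊕b7⊕b10⊕b11⊕b14⊕b15 = 1⊕0⊕0⊕1⊕0⊕1⊕0⊕0 = 1
s4: b4⊕b5⊕b6⊕b7⊕b12⊕b13⊕b14⊕b15 = 1⊕0⊕0⊕1⊕0⊕1⊕0⊕0 = 1
s8: b8⊕b9⊕b10⊕b11⊕b12⊕b13⊕b14⊕b15 = 1⊕0⊕0⊕1⊕0⊕1⊕0⊕0 = 1
Syndrome (s8...s1) = 1110 → position 14.
Overall parity (XOR of all 16 bits, including p0): 0⊕1⊕1⊕0⊕1⊕0⊕0⊕1⊕1⊕0⊕0⊕1⊕0⊕1⊕0⊕0 = 1
Overall=1, syndrome position=14 → single-bit error at position 14.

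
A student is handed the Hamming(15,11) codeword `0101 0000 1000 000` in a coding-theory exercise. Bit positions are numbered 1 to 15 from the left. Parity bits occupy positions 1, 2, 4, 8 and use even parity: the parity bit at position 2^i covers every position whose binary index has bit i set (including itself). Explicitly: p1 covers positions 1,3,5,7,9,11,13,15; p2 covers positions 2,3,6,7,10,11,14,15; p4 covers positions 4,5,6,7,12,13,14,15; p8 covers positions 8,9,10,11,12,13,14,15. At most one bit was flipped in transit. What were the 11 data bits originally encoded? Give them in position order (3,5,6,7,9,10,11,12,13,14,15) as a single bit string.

00001000001

s1: b1⊕b3⊕b5⊕b7⊕b9⊕b11⊕b13⊕b15 = 0⊕0⊕0⊕0⊕1⊕0⊕0⊕0 = 1
s2: b2⊕b3⊕b6⊕b7⊕b10⊕b11⊕b14⊕b15 = 1⊕0⊕0⊕0⊕0⊕0⊕0⊕0 = 1
s4: b4⊕b5⊕b6⊕b7⊕b12⊕b13⊕b14⊕b15 = 1⊕0⊕0⊕0⊕0⊕0⊕0⊕0 = 1
s8: b8⊕b9⊕b10⊕b11⊕b12⊕b13⊕b14⊕b15 = 0⊕1⊕0⊕0⊕0⊕0⊕0⊕0 = 1
Syndrome (s8...s1) = 1111 → position 15.
Flip bit 15: corrected codeword = 010100001000001
Data bits at positions 3,5,6,7,9,10,11,12,13,14,15: 00001000001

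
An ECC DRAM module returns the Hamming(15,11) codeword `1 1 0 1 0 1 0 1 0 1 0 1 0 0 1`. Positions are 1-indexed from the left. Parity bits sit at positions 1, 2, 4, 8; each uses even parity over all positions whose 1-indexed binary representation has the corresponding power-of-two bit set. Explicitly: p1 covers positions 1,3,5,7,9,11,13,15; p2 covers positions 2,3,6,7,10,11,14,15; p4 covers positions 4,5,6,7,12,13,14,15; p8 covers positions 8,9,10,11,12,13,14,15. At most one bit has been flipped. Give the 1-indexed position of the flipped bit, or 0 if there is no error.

0

s1: b1⊕b3⊕b5⊕b7⊕b9⊕b11⊕b13⊕b15 = 1⊕0⊕0⊕0⊕0⊕0⊕0⊕1 = 0
s2: b2⊕b3⊕b6⊕b7⊕b10⊕b11⊕b14⊕b15 = 1⊕0⊕1⊕0⊕1⊕0⊕0⊕1 = 0
s4: b4⊕b5⊕b6⊕b7⊕b12⊕b13⊕b14⊕b15 = 1⊕0⊕1⊕0⊕1⊕0⊕0⊕1 = 0
s8: b8⊕b9⊕b10⊕b11⊕b12⊕b13⊕b14⊕b15 = 1⊕0⊕1⊕0⊕1⊕0⊕0⊕1 = 0
Syndrome (s8...s1) = 0000 → position 0 (no error).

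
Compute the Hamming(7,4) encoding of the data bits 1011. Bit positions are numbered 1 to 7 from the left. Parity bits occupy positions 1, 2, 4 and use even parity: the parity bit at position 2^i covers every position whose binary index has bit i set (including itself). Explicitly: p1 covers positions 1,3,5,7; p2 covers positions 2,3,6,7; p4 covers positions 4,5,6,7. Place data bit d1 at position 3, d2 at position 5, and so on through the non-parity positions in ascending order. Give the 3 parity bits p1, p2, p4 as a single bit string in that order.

010

Place data bits at non-power-of-two positions: b3=1, b5=0, b6=1, b7=1.
p1 = XOR of data positions {3,5,7} = 1⊕0⊕1 = 0
p2 = XOR of data positions {3,6,7} = 1⊕1⊕1 = 1
p4 = XOR of data positions {5,6,7} = 0⊕1⊕1 = 0
Parity bits p1,p2,p4 = 010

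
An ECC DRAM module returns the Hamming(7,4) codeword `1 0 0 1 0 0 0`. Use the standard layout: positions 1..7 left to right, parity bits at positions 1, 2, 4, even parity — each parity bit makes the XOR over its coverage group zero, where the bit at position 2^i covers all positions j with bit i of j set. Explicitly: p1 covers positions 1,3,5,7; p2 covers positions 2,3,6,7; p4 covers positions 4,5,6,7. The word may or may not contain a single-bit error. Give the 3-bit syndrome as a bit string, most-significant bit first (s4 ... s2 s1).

s1: b1⊕b3⊕b5⊕b7 = 1⊕0⊕0⊕0 = 1
s2: b2⊕b3⊕b6⊕b7 = 0⊕0⊕0⊕0 = 0
s4: b4⊕b5⊕b6⊕b7 = 1⊕0⊕0⊕0 = 1
Syndrome (s4...s1) = 101 → position 5.

101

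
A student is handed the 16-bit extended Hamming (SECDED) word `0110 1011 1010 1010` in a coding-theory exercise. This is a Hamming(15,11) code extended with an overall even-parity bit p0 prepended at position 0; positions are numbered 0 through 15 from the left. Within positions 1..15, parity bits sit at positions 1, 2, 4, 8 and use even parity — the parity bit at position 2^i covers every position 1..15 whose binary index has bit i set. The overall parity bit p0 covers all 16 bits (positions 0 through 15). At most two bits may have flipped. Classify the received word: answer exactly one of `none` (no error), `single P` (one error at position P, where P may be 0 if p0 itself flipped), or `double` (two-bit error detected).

s1: b1⊕b3⊕b5⊕b7⊕b9⊕b11⊕b13⊕b15 = 1⊕0⊕0⊕1⊕0⊕0⊕0⊕0 = 0
s2: b2⊕b3⊕b6⊕b7⊕b10⊕b11⊕b14⊕b15 = 1⊕0⊕1⊕1⊕1⊕0⊕1⊕0 = 1
s4: b4⊕b5⊕b6⊕b7⊕b12⊕b13⊕b14⊕b15 = 1⊕0⊕1⊕1⊕1⊕0⊕1⊕0 = 1
s8: b8⊕b9⊕b10⊕b11⊕b12⊕b13⊕b14⊕b15 = 1⊕0⊕1⊕0⊕1⊕0⊕1⊕0 = 0
Syndrome (s8...s1) = 0110 → position 6.
Overall parity (XOR of all 16 bits, including p0): 0⊕1⊕1⊕0⊕1⊕0⊕1⊕1⊕1⊕0⊕1⊕0⊕1⊕0⊕1⊕0 = 1
Overall=1, syndrome position=6 → single-bit error at position 6.

single 6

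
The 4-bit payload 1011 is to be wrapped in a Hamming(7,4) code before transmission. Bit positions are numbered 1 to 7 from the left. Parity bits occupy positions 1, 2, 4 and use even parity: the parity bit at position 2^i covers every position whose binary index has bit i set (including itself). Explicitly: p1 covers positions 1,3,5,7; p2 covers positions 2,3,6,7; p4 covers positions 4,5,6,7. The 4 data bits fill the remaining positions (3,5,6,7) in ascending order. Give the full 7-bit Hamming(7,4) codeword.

Place data bits at non-power-of-two positions: b3=1, b5=0, b6=1, b7=1.
p1 = XOR of data positions {3,5,7} = 1⊕0⊕1 = 0
p2 = XOR of data positions {3,6,7} = 1⊕1⊕1 = 1
p4 = XOR of data positions {5,6,7} = 0⊕1⊕1 = 0
Codeword b1..b7 = 0110011

0110011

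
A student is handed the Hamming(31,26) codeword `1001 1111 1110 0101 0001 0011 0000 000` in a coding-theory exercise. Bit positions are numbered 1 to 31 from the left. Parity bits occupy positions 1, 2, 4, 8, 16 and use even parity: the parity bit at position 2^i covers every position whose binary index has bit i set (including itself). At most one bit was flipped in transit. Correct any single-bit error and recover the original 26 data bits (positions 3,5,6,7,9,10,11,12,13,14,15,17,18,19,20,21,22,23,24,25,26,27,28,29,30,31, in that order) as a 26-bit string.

s1: b1⊕b3⊕b5⊕b7⊕b9⊕b11⊕b13⊕b15⊕b17⊕b19⊕b21⊕b23⊕b25⊕b27⊕b29⊕b31 = 1⊕0⊕1⊕1⊕1⊕1⊕0⊕0⊕0⊕0⊕0⊕1⊕0⊕0⊕0⊕0 = 0
s2: b2⊕b3⊕b6⊕b7⊕b10⊕b11⊕b14⊕b15⊕b18⊕b19⊕b22⊕b23⊕b26⊕b27⊕b30⊕b31 = 0⊕0⊕1⊕1⊕1⊕1⊕1⊕0⊕0⊕0⊕0⊕1⊕0⊕0⊕0⊕0 = 0
s4: b4⊕b5⊕b6⊕b7⊕b12⊕b13⊕b14⊕b15⊕b20⊕b21⊕b22⊕b23⊕b28⊕b29⊕b30⊕b31 = 1⊕1⊕1⊕1⊕0⊕0⊕1⊕0⊕1⊕0⊕0⊕1⊕0⊕0⊕0⊕0 = 1
s8: b8⊕b9⊕b10⊕b11⊕b12⊕b13⊕b14⊕b15⊕b24⊕b25⊕b26⊕b27⊕b28⊕b29⊕b30⊕b31 = 1⊕1⊕1⊕1⊕0⊕0⊕1⊕0⊕1⊕0⊕0⊕0⊕0⊕0⊕0⊕0 = 0
s16: b16⊕b17⊕b18⊕b19⊕b20⊕b21⊕b22⊕b23⊕b24⊕b25⊕b26⊕b27⊕b28⊕b29⊕b30⊕b31 = 1⊕0⊕0⊕0⊕1⊕0⊕0⊕1⊕1⊕0⊕0⊕0⊕0⊕0⊕0⊕0 = 0
Syndrome (s16...s1) = 00100 → position 4.
Flip bit 4: corrected codeword = 1000111111100101000100110000000
Data bits at positions 3,5,6,7,9,10,11,12,13,14,15,17,18,19,20,21,22,23,24,25,26,27,28,29,30,31: 01111110010000100110000000

01111110010000100110000000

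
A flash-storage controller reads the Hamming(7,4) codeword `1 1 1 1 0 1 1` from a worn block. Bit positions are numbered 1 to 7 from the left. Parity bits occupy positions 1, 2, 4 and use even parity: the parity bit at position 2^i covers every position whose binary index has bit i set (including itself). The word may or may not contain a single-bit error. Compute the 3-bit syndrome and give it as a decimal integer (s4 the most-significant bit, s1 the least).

5

s1: b1⊕b3⊕b5⊕b7 = 1⊕1⊕0⊕1 = 1
s2: b2⊕b3⊕b6⊕b7 = 1⊕1⊕1⊕1 = 0
s4: b4⊕b5⊕b6⊕b7 = 1⊕0⊕1⊕1 = 1
Syndrome (s4...s1) = 101 → position 5.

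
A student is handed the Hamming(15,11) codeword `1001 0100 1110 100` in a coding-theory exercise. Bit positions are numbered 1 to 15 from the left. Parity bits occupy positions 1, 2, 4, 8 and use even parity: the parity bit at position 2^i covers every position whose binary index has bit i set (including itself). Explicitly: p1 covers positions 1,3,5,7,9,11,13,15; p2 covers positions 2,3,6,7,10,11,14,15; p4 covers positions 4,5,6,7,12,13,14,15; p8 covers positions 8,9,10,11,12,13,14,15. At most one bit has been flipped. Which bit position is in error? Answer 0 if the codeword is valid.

s1: b1⊕b3⊕b5⊕b7⊕b9⊕b11⊕b13⊕b15 = 1⊕0⊕0⊕0⊕1⊕1⊕1⊕0 = 0
s2: b2⊕b3⊕b6⊕b7⊕b10⊕b11⊕b14⊕b15 = 0⊕0⊕1⊕0⊕1⊕1⊕0⊕0 = 1
s4: b4⊕b5⊕b6⊕b7⊕b12⊕b13⊕b14⊕b15 = 1⊕0⊕1⊕0⊕0⊕1⊕0⊕0 = 1
s8: b8⊕b9⊕b10⊕b11⊕b12⊕b13⊕b14⊕b15 = 0⊕1⊕1⊕1⊕0⊕1⊕0⊕0 = 0
Syndrome (s8...s1) = 0110 → position 6.

6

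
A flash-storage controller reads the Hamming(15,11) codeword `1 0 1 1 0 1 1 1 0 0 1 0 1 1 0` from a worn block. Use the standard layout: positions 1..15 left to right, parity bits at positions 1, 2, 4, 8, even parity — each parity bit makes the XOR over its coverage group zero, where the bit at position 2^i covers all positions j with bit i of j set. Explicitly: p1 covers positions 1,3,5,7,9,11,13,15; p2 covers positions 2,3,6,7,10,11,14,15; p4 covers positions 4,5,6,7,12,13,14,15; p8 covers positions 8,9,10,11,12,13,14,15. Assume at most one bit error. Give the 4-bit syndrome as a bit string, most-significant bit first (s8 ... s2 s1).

0111

s1: b1⊕b3⊕b5⊕b7⊕b9⊕b11⊕b13⊕b15 = 1⊕1⊕0⊕1⊕0⊕1⊕1⊕0 = 1
s2: b2⊕b3⊕b6⊕b7⊕b10⊕b11⊕b14⊕b15 = 0⊕1⊕1⊕1⊕0⊕1⊕1⊕0 = 1
s4: b4⊕b5⊕b6⊕b7⊕b12⊕b13⊕b14⊕b15 = 1⊕0⊕1⊕1⊕0⊕1⊕1⊕0 = 1
s8: b8⊕b9⊕b10⊕b11⊕b12⊕b13⊕b14⊕b15 = 1⊕0⊕0⊕1⊕0⊕1⊕1⊕0 = 0
Syndrome (s8...s1) = 0111 → position 7.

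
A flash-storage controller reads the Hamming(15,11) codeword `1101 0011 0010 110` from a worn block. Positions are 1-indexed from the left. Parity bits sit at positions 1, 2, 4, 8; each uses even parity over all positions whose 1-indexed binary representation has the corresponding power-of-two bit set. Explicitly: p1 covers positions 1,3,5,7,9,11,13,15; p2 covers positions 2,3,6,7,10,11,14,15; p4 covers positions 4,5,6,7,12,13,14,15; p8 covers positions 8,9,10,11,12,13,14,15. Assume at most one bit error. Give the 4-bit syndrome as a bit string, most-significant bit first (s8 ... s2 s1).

0000

s1: b1⊕b3⊕b5⊕b7⊕b9⊕b11⊕b13⊕b15 = 1⊕0⊕0⊕1⊕0⊕1⊕1⊕0 = 0
s2: b2⊕b3⊕b6⊕b7⊕b10⊕b11⊕b14⊕b15 = 1⊕0⊕0⊕1⊕0⊕1⊕1⊕0 = 0
s4: b4⊕b5⊕b6⊕b7⊕b12⊕b13⊕b14⊕b15 = 1⊕0⊕0⊕1⊕0⊕1⊕1⊕0 = 0
s8: b8⊕b9⊕b10⊕b11⊕b12⊕b13⊕b14⊕b15 = 1⊕0⊕0⊕1⊕0⊕1⊕1⊕0 = 0
Syndrome (s8...s1) = 0000 → position 0 (no error).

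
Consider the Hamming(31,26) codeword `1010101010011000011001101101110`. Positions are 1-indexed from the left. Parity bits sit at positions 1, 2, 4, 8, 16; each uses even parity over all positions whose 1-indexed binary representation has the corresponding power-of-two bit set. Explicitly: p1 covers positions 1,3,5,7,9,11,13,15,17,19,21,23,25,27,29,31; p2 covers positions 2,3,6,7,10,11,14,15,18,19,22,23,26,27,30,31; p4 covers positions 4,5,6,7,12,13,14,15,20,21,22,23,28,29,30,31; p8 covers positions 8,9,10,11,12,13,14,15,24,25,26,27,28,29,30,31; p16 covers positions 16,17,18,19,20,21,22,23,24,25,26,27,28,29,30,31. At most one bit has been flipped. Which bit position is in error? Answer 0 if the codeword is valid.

20

s1: b1⊕b3⊕b5⊕b7⊕b9⊕b11⊕b13⊕b15⊕b17⊕b19⊕b21⊕b23⊕b25⊕b27⊕b29⊕b31 = 1⊕1⊕1⊕1⊕1⊕0⊕1⊕0⊕0⊕1⊕0⊕1⊕1⊕0⊕1⊕0 = 0
s2: b2⊕b3⊕b6⊕b7⊕b10⊕b11⊕b14⊕b15⊕b18⊕b19⊕b22⊕b23⊕b26⊕b27⊕b30⊕b31 = 0⊕1⊕0⊕1⊕0⊕0⊕0⊕0⊕1⊕1⊕1⊕1⊕1⊕0⊕1⊕0 = 0
s4: b4⊕b5⊕b6⊕b7⊕b12⊕b13⊕b14⊕b15⊕b20⊕b21⊕b22⊕b23⊕b28⊕b29⊕b30⊕b31 = 0⊕1⊕0⊕1⊕1⊕1⊕0⊕0⊕0⊕0⊕1⊕1⊕1⊕1⊕1⊕0 = 1
s8: b8⊕b9⊕b10⊕b11⊕b12⊕b13⊕b14⊕b15⊕b24⊕b25⊕b26⊕b27⊕b28⊕b29⊕b30⊕b31 = 0⊕1⊕0⊕0⊕1⊕1⊕0⊕0⊕0⊕1⊕1⊕0⊕1⊕1⊕1⊕0 = 0
s16: b16⊕b17⊕b18⊕b19⊕b20⊕b21⊕b22⊕b23⊕b24⊕b25⊕b26⊕b27⊕b28⊕b29⊕b30⊕b31 = 0⊕0⊕1⊕1⊕0⊕0⊕1⊕1⊕0⊕1⊕1⊕0⊕1⊕1⊕1⊕0 = 1
Syndrome (s16...s1) = 10100 → position 20.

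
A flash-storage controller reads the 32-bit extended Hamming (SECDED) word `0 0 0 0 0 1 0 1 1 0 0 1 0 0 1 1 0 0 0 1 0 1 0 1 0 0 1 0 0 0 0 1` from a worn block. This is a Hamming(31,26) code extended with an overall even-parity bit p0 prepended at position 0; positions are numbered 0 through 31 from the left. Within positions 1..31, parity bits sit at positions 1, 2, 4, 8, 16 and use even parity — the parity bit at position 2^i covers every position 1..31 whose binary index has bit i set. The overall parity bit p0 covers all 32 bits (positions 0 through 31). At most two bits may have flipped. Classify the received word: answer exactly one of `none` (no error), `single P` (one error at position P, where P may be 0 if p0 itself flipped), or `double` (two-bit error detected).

s1: b1⊕b3⊕b5⊕b7⊕b9⊕b11⊕b13⊕b15⊕b17⊕b19⊕b21⊕b23⊕b25⊕b27⊕b29⊕b31 = 0⊕0⊕1⊕1⊕0⊕1⊕0⊕1⊕0⊕1⊕1⊕1⊕0⊕0⊕0⊕1 = 0
s2: b2⊕b3⊕b6⊕b7⊕b10⊕b11⊕b14⊕b15⊕b18⊕b19⊕b22⊕b23⊕b26⊕b27⊕b30⊕b31 = 0⊕0⊕0⊕1⊕0⊕1⊕1⊕1⊕0⊕1⊕0⊕1⊕1⊕0⊕0⊕1 = 0
s4: b4⊕b5⊕b6⊕b7⊕b12⊕b13⊕b14⊕b15⊕b20⊕b21⊕b22⊕b23⊕b28⊕b29⊕b30⊕b31 = 0⊕1⊕0⊕1⊕0⊕0⊕1⊕1⊕0⊕1⊕0⊕1⊕0⊕0⊕0⊕1 = 1
s8: b8⊕b9⊕b10⊕b11⊕b12⊕b13⊕b14⊕b15⊕b24⊕b25⊕b26⊕b27⊕b28⊕b29⊕b30⊕b31 = 1⊕0⊕0⊕1⊕0⊕0⊕1⊕1⊕0⊕0⊕1⊕0⊕0⊕0⊕0⊕1 = 0
s16: b16⊕b17⊕b18⊕b19⊕b20⊕b21⊕b22⊕b23⊕b24⊕b25⊕b26⊕b27⊕b28⊕b29⊕b30⊕b31 = 0⊕0⊕0⊕1⊕0⊕1⊕0⊕1⊕0⊕0⊕1⊕0⊕0⊕0⊕0⊕1 = 1
Syndrome (s16...s1) = 10100 → position 20.
Overall parity (XOR of all 32 bits, including p0): 0⊕0⊕0⊕0⊕0⊕1⊕0⊕1⊕1⊕0⊕0⊕1⊕0⊕0⊕1⊕1⊕0⊕0⊕0⊕1⊕0⊕1⊕0⊕1⊕0⊕0⊕1⊕0⊕0⊕0⊕0⊕1 = 1
Overall=1, syndrome position=20 → single-bit error at position 20.

single 20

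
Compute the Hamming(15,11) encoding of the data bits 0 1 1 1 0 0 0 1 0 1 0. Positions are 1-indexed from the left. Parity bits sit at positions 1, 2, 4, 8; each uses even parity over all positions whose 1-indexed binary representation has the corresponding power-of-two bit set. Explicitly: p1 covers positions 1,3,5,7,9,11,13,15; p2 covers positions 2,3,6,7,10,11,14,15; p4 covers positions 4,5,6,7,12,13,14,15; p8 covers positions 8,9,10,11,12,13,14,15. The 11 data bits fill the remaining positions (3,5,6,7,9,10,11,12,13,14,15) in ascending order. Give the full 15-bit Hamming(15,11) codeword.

Place data bits at non-power-of-two positions: b3=0, b5=1, b6=1, b7=1, b9=0, b10=0, b11=0, b12=1, b13=0, b14=1, b15=0.
p1 = XOR of data positions {3,5,7,9,11,13,15} = 0⊕1⊕1⊕0⊕0⊕0⊕0 = 0
p2 = XOR of data positions {3,6,7,10,11,14,15} = 0⊕1⊕1⊕0⊕0⊕1⊕0 = 1
p4 = XOR of data positions {5,6,7,12,13,14,15} = 1⊕1⊕1⊕1⊕0⊕1⊕0 = 1
p8 = XOR of data positions {9,10,11,12,13,14,15} = 0⊕0⊕0⊕1⊕0⊕1⊕0 = 0
Codeword b1..b15 = 010111100001010

010111100001010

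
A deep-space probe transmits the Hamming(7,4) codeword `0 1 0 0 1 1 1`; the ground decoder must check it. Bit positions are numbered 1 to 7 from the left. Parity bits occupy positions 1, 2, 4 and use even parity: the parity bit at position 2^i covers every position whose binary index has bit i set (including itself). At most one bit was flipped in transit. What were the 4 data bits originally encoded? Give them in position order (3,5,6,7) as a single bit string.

s1: b1⊕b3⊕b5⊕b7 = 0⊕0⊕1⊕1 = 0
s2: b2⊕b3⊕b6⊕b7 = 1⊕0⊕1⊕1 = 1
s4: b4⊕b5⊕b6⊕b7 = 0⊕1⊕1⊕1 = 1
Syndrome (s4...s1) = 110 → position 6.
Flip bit 6: corrected codeword = 0100101
Data bits at positions 3,5,6,7: 0101

0101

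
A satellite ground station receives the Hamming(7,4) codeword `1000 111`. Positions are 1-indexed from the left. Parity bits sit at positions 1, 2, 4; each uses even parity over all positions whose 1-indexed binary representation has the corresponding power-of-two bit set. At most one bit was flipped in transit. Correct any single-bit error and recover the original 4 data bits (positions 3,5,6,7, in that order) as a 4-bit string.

s1: b1⊕b3⊕b5⊕b7 = 1⊕0⊕1⊕1 = 1
s2: b2⊕b3⊕b6⊕b7 = 0⊕0⊕1⊕1 = 0
s4: b4⊕b5⊕b6⊕b7 = 0⊕1⊕1⊕1 = 1
Syndrome (s4...s1) = 101 → position 5.
Flip bit 5: corrected codeword = 1000011
Data bits at positions 3,5,6,7: 0011

0011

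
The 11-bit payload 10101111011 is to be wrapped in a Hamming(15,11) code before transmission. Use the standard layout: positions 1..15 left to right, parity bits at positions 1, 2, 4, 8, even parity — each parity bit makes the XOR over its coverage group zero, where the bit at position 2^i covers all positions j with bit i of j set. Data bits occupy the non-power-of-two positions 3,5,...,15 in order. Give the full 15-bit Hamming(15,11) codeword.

001001001111011

Place data bits at non-power-of-two positions: b3=1, b5=0, b6=1, b7=0, b9=1, b10=1, b11=1, b12=1, b13=0, b14=1, b15=1.
p1 = XOR of data positions {3,5,7,9,11,13,15} = 1⊕0⊕0⊕1⊕1⊕0⊕1 = 0
p2 = XOR of data positions {3,6,7,10,11,14,15} = 1⊕1⊕0⊕1⊕1⊕1⊕1 = 0
p4 = XOR of data positions {5,6,7,12,13,14,15} = 0⊕1⊕0⊕1⊕0⊕1⊕1 = 0
p8 = XOR of data positions {9,10,11,12,13,14,15} = 1⊕1⊕1⊕1⊕0⊕1⊕1 = 0
Codeword b1..b15 = 001001001111011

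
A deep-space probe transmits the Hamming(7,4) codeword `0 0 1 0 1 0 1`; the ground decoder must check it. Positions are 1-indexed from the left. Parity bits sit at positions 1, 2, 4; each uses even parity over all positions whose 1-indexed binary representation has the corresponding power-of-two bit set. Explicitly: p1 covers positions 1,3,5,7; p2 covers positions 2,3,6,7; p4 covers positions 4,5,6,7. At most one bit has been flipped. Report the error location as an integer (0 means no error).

s1: b1⊕b3⊕b5⊕b7 = 0⊕1⊕1⊕1 = 1
s2: b2⊕b3⊕b6⊕b7 = 0⊕1⊕0⊕1 = 0
s4: b4⊕b5⊕b6⊕b7 = 0⊕1⊕0⊕1 = 0
Syndrome (s4...s1) = 001 → position 1.

1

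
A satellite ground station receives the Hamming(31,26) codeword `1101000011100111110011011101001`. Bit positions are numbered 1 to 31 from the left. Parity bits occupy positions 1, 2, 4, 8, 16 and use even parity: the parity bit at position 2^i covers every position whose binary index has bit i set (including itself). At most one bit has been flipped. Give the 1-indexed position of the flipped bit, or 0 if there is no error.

6

s1: b1⊕b3⊕b5⊕b7⊕b9⊕b11⊕b13⊕b15⊕b17⊕b19⊕b21⊕b23⊕b25⊕b27⊕b29⊕b31 = 1⊕0⊕0⊕0⊕1⊕1⊕0⊕1⊕1⊕0⊕1⊕0⊕1⊕0⊕0⊕1 = 0
s2: b2⊕b3⊕b6⊕b7⊕b10⊕b11⊕b14⊕b15⊕b18⊕b19⊕b22⊕b23⊕b26⊕b27⊕b30⊕b31 = 1⊕0⊕0⊕0⊕1⊕1⊕1⊕1⊕1⊕0⊕1⊕0⊕1⊕0⊕0⊕1 = 1
s4: b4⊕b5⊕b6⊕b7⊕b12⊕b13⊕b14⊕b15⊕b20⊕b21⊕b22⊕b23⊕b28⊕b29⊕b30⊕b31 = 1⊕0⊕0⊕0⊕0⊕0⊕1⊕1⊕0⊕1⊕1⊕0⊕1⊕0⊕0⊕1 = 1
s8: b8⊕b9⊕b10⊕b11⊕b12⊕b13⊕b14⊕b15⊕b24⊕b25⊕b26⊕b27⊕b28⊕b29⊕b30⊕b31 = 0⊕1⊕1⊕1⊕0⊕0⊕1⊕1⊕1⊕1⊕1⊕0⊕1⊕0⊕0⊕1 = 0
s16: b16⊕b17⊕b18⊕b19⊕b20⊕b21⊕b22⊕b23⊕b24⊕b25⊕b26⊕b27⊕b28⊕b29⊕b30⊕b31 = 1⊕1⊕1⊕0⊕0⊕1⊕1⊕0⊕1⊕1⊕1⊕0⊕1⊕0⊕0⊕1 = 0
Syndrome (s16...s1) = 00110 → position 6.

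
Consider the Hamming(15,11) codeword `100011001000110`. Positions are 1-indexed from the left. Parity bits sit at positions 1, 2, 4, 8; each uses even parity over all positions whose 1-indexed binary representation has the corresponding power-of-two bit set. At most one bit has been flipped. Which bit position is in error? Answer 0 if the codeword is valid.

8

s1: b1⊕b3⊕b5⊕b7⊕b9⊕b11⊕b13⊕b15 = 1⊕0⊕1⊕0⊕1⊕0⊕1⊕0 = 0
s2: b2⊕b3⊕b6⊕b7⊕b10⊕b11⊕b14⊕b15 = 0⊕0⊕1⊕0⊕0⊕0⊕1⊕0 = 0
s4: b4⊕b5⊕b6⊕b7⊕b12⊕b13⊕b14⊕b15 = 0⊕1⊕1⊕0⊕0⊕1⊕1⊕0 = 0
s8: b8⊕b9⊕b10⊕b11⊕b12⊕b13⊕b14⊕b15 = 0⊕1⊕0⊕0⊕0⊕1⊕1⊕0 = 1
Syndrome (s8...s1) = 1000 → position 8.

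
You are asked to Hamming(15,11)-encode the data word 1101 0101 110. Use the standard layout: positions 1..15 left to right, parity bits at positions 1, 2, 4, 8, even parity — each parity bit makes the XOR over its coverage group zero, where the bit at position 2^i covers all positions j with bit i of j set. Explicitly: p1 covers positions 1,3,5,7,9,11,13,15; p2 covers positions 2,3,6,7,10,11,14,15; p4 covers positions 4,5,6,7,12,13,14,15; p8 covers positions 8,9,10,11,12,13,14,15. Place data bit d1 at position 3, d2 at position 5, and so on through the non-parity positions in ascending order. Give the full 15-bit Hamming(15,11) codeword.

001110100101110

Place data bits at non-power-of-two positions: b3=1, b5=1, b6=0, b7=1, b9=0, b10=1, b11=0, b12=1, b13=1, b14=1, b15=0.
p1 = XOR of data positions {3,5,7,9,11,13,15} = 1⊕1⊕1⊕0⊕0⊕1⊕0 = 0
p2 = XOR of data positions {3,6,7,10,11,14,15} = 1⊕0⊕1⊕1⊕0⊕1⊕0 = 0
p4 = XOR of data positions {5,6,7,12,13,14,15} = 1⊕0⊕1⊕1⊕1⊕1⊕0 = 1
p8 = XOR of data positions {9,10,11,12,13,14,15} = 0⊕1⊕0⊕1⊕1⊕1⊕0 = 0
Codeword b1..b15 = 001110100101110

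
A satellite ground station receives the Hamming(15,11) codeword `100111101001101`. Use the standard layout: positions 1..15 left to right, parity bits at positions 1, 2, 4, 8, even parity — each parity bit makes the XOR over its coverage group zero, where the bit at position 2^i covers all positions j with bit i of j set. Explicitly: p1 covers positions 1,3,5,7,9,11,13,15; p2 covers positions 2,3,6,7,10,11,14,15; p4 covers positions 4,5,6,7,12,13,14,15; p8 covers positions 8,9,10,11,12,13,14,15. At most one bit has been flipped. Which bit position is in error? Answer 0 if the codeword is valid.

6

s1: b1⊕b3⊕b5⊕b7⊕b9⊕b11⊕b13⊕b15 = 1⊕0⊕1⊕1⊕1⊕0⊕1⊕1 = 0
s2: b2⊕b3⊕b6⊕b7⊕b10⊕b11⊕b14⊕b15 = 0⊕0⊕1⊕1⊕0⊕0⊕0⊕1 = 1
s4: b4⊕b5⊕b6⊕b7⊕b12⊕b13⊕b14⊕b15 = 1⊕1⊕1⊕1⊕1⊕1⊕0⊕1 = 1
s8: b8⊕b9⊕b10⊕b11⊕b12⊕b13⊕b14⊕b15 = 0⊕1⊕0⊕0⊕1⊕1⊕0⊕1 = 0
Syndrome (s8...s1) = 0110 → position 6.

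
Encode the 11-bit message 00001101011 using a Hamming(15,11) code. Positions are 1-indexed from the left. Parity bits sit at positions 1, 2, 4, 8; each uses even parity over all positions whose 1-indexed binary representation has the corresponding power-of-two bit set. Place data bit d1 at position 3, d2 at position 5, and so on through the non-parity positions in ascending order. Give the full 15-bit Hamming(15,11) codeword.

Place data bits at non-power-of-two positions: b3=0, b5=0, b6=0, b7=0, b9=1, b10=1, b11=0, b12=1, b13=0, b14=1, b15=1.
p1 = XOR of data positions {3,5,7,9,11,13,15} = 0⊕0⊕0⊕1⊕0⊕0⊕1 = 0
p2 = XOR of data positions {3,6,7,10,11,14,15} = 0⊕0⊕0⊕1⊕0⊕1⊕1 = 1
p4 = XOR of data positions {5,6,7,12,13,14,15} = 0⊕0⊕0⊕1⊕0⊕1⊕1 = 1
p8 = XOR of data positions {9,10,11,12,13,14,15} = 1⊕1⊕0⊕1⊕0⊕1⊕1 = 1
Codeword b1..b15 = 010100011101011

010100011101011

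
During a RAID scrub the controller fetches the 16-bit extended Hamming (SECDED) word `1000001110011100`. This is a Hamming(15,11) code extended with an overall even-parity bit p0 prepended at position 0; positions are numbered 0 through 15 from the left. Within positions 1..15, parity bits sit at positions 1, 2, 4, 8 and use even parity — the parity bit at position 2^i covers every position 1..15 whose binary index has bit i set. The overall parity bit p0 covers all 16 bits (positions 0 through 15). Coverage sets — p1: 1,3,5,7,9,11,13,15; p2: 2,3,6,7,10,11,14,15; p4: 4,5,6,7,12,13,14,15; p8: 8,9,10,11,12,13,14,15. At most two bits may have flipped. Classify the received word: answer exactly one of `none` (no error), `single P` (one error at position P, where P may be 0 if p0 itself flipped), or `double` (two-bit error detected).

s1: b1⊕b3⊕b5⊕b7⊕b9⊕b11⊕b13⊕b15 = 0⊕0⊕0⊕1⊕0⊕1⊕1⊕0 = 1
s2: b2⊕b3⊕b6⊕b7⊕b10⊕b11⊕b14⊕b15 = 0⊕0⊕1⊕1⊕0⊕1⊕0⊕0 = 1
s4: b4⊕b5⊕b6⊕b7⊕b12⊕b13⊕b14⊕b15 = 0⊕0⊕1⊕1⊕1⊕1⊕0⊕0 = 0
s8: b8⊕b9⊕b10⊕b11⊕b12⊕b13⊕b14⊕b15 = 1⊕0⊕0⊕1⊕1⊕1⊕0⊕0 = 0
Syndrome (s8...s1) = 0011 → position 3.
Overall parity (XOR of all 16 bits, including p0): 1⊕0⊕0⊕0⊕0⊕0⊕1⊕1⊕1⊕0⊕0⊕1⊕1⊕1⊕0⊕0 = 1
Overall=1, syndrome position=3 → single-bit error at position 3.

single 3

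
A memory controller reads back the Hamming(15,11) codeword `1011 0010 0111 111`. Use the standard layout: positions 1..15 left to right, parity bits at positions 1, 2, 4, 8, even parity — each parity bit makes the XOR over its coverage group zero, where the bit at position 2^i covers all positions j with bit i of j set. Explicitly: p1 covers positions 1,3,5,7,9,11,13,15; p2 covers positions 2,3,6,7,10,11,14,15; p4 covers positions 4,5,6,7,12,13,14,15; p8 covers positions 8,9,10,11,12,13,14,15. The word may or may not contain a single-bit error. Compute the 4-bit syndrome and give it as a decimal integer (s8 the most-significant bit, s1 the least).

s1: b1⊕b3⊕b5⊕b7⊕b9⊕b11⊕b13⊕b15 = 1⊕1⊕0⊕1⊕0⊕1⊕1⊕1 = 0
s2: b2⊕b3⊕b6⊕b7⊕b10⊕b11⊕b14⊕b15 = 0⊕1⊕0⊕1⊕1⊕1⊕1⊕1 = 0
s4: b4⊕b5⊕b6⊕b7⊕b12⊕b13⊕b14⊕b15 = 1⊕0⊕0⊕1⊕1⊕1⊕1⊕1 = 0
s8: b8⊕b9⊕b10⊕b11⊕b12⊕b13⊕b14⊕b15 = 0⊕0⊕1⊕1⊕1⊕1⊕1⊕1 = 0
Syndrome (s8...s1) = 0000 → position 0 (no error).

0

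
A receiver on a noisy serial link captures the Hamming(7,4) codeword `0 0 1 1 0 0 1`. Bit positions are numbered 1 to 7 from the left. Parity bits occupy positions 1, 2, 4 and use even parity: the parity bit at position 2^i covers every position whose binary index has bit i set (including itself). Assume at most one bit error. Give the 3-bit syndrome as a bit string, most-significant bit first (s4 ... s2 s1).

s1: b1⊕b3⊕b5⊕b7 = 0⊕1⊕0⊕1 = 0
s2: b2⊕b3⊕b6⊕b7 = 0⊕1⊕0⊕1 = 0
s4: b4⊕b5⊕b6⊕b7 = 1⊕0⊕0⊕1 = 0
Syndrome (s4...s1) = 000 → position 0 (no error).

000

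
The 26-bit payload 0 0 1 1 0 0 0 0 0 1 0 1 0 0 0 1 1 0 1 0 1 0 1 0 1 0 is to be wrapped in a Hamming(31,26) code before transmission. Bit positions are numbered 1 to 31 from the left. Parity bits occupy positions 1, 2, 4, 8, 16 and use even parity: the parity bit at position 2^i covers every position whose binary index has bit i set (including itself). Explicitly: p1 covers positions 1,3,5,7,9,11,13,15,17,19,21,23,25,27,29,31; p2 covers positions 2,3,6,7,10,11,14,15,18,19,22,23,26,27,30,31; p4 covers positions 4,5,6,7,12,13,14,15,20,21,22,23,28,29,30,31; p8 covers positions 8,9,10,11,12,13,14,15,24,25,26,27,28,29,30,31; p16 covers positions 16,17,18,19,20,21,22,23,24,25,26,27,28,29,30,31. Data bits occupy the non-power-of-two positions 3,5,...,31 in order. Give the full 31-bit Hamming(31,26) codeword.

Place data bits at non-power-of-two positions: b3=0, b5=0, b6=1, b7=1, b9=0, b10=0, b11=0, b12=0, b13=0, b14=1, b15=0, b17=1, b18=0, b19=0, b20=0, b21=1, b22=1, b23=0, b24=1, b25=0, b26=1, b27=0, b28=1, b29=0, b30=1, b31=0.
p1 = XOR of data positions {3,5,7,9,11,13,15,17,19,21,23,25,27,29,31} = 0⊕0⊕1⊕0⊕0⊕0⊕0⊕1⊕0⊕1⊕0⊕0⊕0⊕0⊕0 = 1
p2 = XOR of data positions {3,6,7,10,11,14,15,18,19,22,23,26,27,30,31} = 0⊕1⊕1⊕0⊕0⊕1⊕0⊕0⊕0⊕1⊕0⊕1⊕0⊕1⊕0 = 0
p4 = XOR of data positions {5,6,7,12,13,14,15,20,21,22,23,28,29,30,31} = 0⊕1⊕1⊕0⊕0⊕1⊕0⊕0⊕1⊕1⊕0⊕1⊕0⊕1⊕0 = 1
p8 = XOR of data positions {9,10,11,12,13,14,15,24,25,26,27,28,29,30,31} = 0⊕0⊕0⊕0⊕0⊕1⊕0⊕1⊕0⊕1⊕0⊕1⊕0⊕1⊕0 = 1
p16 = XOR of data positions {17,18,19,20,21,22,23,24,25,26,27,28,29,30,31} = 1⊕0⊕0⊕0⊕1⊕1⊕0⊕1⊕0⊕1⊕0⊕1⊕0⊕1⊕0 = 1
Codeword b1..b31 = 1001011100000101100011010101010

1001011100000101100011010101010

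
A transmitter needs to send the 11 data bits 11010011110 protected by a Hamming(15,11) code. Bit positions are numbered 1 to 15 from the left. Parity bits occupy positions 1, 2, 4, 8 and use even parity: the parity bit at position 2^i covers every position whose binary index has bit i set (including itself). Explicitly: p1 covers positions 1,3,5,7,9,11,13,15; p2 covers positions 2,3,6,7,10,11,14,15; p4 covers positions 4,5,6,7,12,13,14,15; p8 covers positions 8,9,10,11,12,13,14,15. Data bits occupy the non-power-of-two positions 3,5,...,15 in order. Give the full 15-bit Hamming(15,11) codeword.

101110100011110

Place data bits at non-power-of-two positions: b3=1, b5=1, b6=0, b7=1, b9=0, b10=0, b11=1, b12=1, b13=1, b14=1, b15=0.
p1 = XOR of data positions {3,5,7,9,11,13,15} = 1⊕1⊕1⊕0⊕1⊕1⊕0 = 1
p2 = XOR of data positions {3,6,7,10,11,14,15} = 1⊕0⊕1⊕0⊕1⊕1⊕0 = 0
p4 = XOR of data positions {5,6,7,12,13,14,15} = 1⊕0⊕1⊕1⊕1⊕1⊕0 = 1
p8 = XOR of data positions {9,10,11,12,13,14,15} = 0⊕0⊕1⊕1⊕1⊕1⊕0 = 0
Codeword b1..b15 = 101110100011110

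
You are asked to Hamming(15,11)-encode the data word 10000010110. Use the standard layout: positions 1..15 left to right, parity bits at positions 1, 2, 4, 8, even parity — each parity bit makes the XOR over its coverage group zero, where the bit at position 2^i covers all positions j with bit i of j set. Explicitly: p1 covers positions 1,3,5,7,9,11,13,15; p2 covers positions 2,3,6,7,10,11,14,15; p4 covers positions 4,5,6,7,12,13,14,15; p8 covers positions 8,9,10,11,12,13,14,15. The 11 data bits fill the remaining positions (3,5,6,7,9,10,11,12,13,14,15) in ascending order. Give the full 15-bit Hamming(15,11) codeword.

Place data bits at non-power-of-two positions: b3=1, b5=0, b6=0, b7=0, b9=0, b10=0, b11=1, b12=0, b13=1, b14=1, b15=0.
p1 = XOR of data positions {3,5,7,9,11,13,15} = 1⊕0⊕0⊕0⊕1⊕1⊕0 = 1
p2 = XOR of data positions {3,6,7,10,11,14,15} = 1⊕0⊕0⊕0⊕1⊕1⊕0 = 1
p4 = XOR of data positions {5,6,7,12,13,14,15} = 0⊕0⊕0⊕0⊕1⊕1⊕0 = 0
p8 = XOR of data positions {9,10,11,12,13,14,15} = 0⊕0⊕1⊕0⊕1⊕1⊕0 = 1
Codeword b1..b15 = 111000010010110

111000010010110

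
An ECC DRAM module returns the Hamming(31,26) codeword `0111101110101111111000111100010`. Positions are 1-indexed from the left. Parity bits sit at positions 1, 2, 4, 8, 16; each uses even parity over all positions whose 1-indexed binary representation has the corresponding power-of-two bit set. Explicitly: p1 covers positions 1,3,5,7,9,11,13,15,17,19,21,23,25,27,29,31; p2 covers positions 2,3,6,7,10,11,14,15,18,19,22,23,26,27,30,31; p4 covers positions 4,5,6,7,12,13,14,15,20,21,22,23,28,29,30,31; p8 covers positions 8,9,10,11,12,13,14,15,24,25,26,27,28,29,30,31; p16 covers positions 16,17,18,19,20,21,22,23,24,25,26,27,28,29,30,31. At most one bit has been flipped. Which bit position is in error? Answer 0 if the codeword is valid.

19

s1: b1⊕b3⊕b5⊕b7⊕b9⊕b11⊕b13⊕b15⊕b17⊕b19⊕b21⊕b23⊕b25⊕b27⊕b29⊕b31 = 0⊕1⊕1⊕1⊕1⊕1⊕1⊕1⊕1⊕1⊕0⊕1⊕1⊕0⊕0⊕0 = 1
s2: b2⊕b3⊕b6⊕b7⊕b10⊕b11⊕b14⊕b15⊕b18⊕b19⊕b22⊕b23⊕b26⊕b27⊕b30⊕b31 = 1⊕1⊕0⊕1⊕0⊕1⊕1⊕1⊕1⊕1⊕0⊕1⊕1⊕0⊕1⊕0 = 1
s4: b4⊕b5⊕b6⊕b7⊕b12⊕b13⊕b14⊕b15⊕b20⊕b21⊕b22⊕b23⊕b28⊕b29⊕b30⊕b31 = 1⊕1⊕0⊕1⊕0⊕1⊕1⊕1⊕0⊕0⊕0⊕1⊕0⊕0⊕1⊕0 = 0
s8: b8⊕b9⊕b10⊕b11⊕b12⊕b13⊕b14⊕b15⊕b24⊕b25⊕b26⊕b27⊕b28⊕b29⊕b30⊕b31 = 1⊕1⊕0⊕1⊕0⊕1⊕1⊕1⊕1⊕1⊕1⊕0⊕0⊕0⊕1⊕0 = 0
s16: b16⊕b17⊕b18⊕b19⊕b20⊕b21⊕b22⊕b23⊕b24⊕b25⊕b26⊕b27⊕b28⊕b29⊕b30⊕b31 = 1⊕1⊕1⊕1⊕0⊕0⊕0⊕1⊕1⊕1⊕1⊕0⊕0⊕0⊕1⊕0 = 1
Syndrome (s16...s1) = 10011 → position 19.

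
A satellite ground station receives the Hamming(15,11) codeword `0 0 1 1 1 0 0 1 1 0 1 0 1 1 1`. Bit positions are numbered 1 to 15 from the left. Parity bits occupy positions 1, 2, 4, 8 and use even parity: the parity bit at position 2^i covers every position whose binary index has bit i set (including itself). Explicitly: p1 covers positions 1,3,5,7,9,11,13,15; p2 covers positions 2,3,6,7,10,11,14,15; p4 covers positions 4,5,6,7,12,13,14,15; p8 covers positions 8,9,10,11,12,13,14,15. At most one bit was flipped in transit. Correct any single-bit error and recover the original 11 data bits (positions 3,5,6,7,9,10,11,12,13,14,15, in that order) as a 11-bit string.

s1: b1⊕b3⊕b5⊕b7⊕b9⊕b11⊕b13⊕b15 = 0⊕1⊕1⊕0⊕1⊕1⊕1⊕1 = 0
s2: b2⊕b3⊕b6⊕b7⊕b10⊕b11⊕b14⊕b15 = 0⊕1⊕0⊕0⊕0⊕1⊕1⊕1 = 0
s4: b4⊕b5⊕b6⊕b7⊕b12⊕b13⊕b14⊕b15 = 1⊕1⊕0⊕0⊕0⊕1⊕1⊕1 = 1
s8: b8⊕b9⊕b10⊕b11⊕b12⊕b13⊕b14⊕b15 = 1⊕1⊕0⊕1⊕0⊕1⊕1⊕1 = 0
Syndrome (s8...s1) = 0100 → position 4.
Flip bit 4: corrected codeword = 001010011010111
Data bits at positions 3,5,6,7,9,10,11,12,13,14,15: 11001010111

11001010111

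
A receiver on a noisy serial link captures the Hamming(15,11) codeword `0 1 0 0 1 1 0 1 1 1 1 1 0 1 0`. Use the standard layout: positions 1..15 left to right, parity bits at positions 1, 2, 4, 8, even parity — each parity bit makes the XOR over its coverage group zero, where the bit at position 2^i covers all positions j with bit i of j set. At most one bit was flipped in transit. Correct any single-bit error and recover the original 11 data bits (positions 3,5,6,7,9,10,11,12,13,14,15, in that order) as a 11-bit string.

s1: b1⊕b3⊕b5⊕b7⊕b9⊕b11⊕b13⊕b15 = 0⊕0⊕1⊕0⊕1⊕1⊕0⊕0 = 1
s2: b2⊕b3⊕b6⊕b7⊕b10⊕b11⊕b14⊕b15 = 1⊕0⊕1⊕0⊕1⊕1⊕1⊕0 = 1
s4: b4⊕b5⊕b6⊕b7⊕b12⊕b13⊕b14⊕b15 = 0⊕1⊕1⊕0⊕1⊕0⊕1⊕0 = 0
s8: b8⊕b9⊕b10⊕b11⊕b12⊕b13⊕b14⊕b15 = 1⊕1⊕1⊕1⊕1⊕0⊕1⊕0 = 0
Syndrome (s8...s1) = 0011 → position 3.
Flip bit 3: corrected codeword = 011011011111010
Data bits at positions 3,5,6,7,9,10,11,12,13,14,15: 11101111010

11101111010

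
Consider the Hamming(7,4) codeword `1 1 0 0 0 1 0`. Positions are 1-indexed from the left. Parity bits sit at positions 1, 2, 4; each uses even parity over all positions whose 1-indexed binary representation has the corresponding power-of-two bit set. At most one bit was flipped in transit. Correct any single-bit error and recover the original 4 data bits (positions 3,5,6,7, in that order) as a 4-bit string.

0110

s1: b1⊕b3⊕b5⊕b7 = 1⊕0⊕0⊕0 = 1
s2: b2⊕b3⊕b6⊕b7 = 1⊕0⊕1⊕0 = 0
s4: b4⊕b5⊕b6⊕b7 = 0⊕0⊕1⊕0 = 1
Syndrome (s4...s1) = 101 → position 5.
Flip bit 5: corrected codeword = 1100110
Data bits at positions 3,5,6,7: 0110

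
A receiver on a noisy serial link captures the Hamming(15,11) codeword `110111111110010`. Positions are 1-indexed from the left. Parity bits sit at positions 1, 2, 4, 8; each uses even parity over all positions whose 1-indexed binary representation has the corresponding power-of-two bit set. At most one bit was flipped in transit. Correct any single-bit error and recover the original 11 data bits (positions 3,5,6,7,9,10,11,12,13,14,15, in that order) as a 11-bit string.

01111110110

s1: b1⊕b3⊕b5⊕b7⊕b9⊕b11⊕b13⊕b15 = 1⊕0⊕1⊕1⊕1⊕1⊕0⊕0 = 1
s2: b2⊕b3⊕b6⊕b7⊕b10⊕b11⊕b14⊕b15 = 1⊕0⊕1⊕1⊕1⊕1⊕1⊕0 = 0
s4: b4⊕b5⊕b6⊕b7⊕b12⊕b13⊕b14⊕b15 = 1⊕1⊕1⊕1⊕0⊕0⊕1⊕0 = 1
s8: b8⊕b9⊕b10⊕b11⊕b12⊕b13⊕b14⊕b15 = 1⊕1⊕1⊕1⊕0⊕0⊕1⊕0 = 1
Syndrome (s8...s1) = 1101 → position 13.
Flip bit 13: corrected codeword = 110111111110110
Data bits at positions 3,5,6,7,9,10,11,12,13,14,15: 01111110110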